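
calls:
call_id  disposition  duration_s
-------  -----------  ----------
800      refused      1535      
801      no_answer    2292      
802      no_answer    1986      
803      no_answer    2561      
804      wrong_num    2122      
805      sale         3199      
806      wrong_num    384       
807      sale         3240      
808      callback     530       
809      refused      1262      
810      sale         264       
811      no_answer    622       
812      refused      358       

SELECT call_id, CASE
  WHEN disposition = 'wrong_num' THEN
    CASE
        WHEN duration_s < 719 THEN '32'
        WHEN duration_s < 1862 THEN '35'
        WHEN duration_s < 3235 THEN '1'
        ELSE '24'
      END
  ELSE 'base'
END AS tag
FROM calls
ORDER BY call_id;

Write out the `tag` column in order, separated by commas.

base, base, base, base, 1, base, 32, base, base, base, base, base, base

call_id=800: disposition='refused' → outer ELSE → base
call_id=801: disposition='no_answer' → outer ELSE → base
call_id=802: disposition='no_answer' → outer ELSE → base
call_id=803: disposition='no_answer' → outer ELSE → base
call_id=804: disposition='wrong_num' → inner[duration_s < 3235] → 1
call_id=805: disposition='sale' → outer ELSE → base
call_id=806: disposition='wrong_num' → inner[duration_s < 719] → 32
call_id=807: disposition='sale' → outer ELSE → base
call_id=808: disposition='callback' → outer ELSE → base
call_id=809: disposition='refused' → outer ELSE → base
call_id=810: disposition='sale' → outer ELSE → base
call_id=811: disposition='no_answer' → outer ELSE → base
call_id=812: disposition='refused' → outer ELSE → base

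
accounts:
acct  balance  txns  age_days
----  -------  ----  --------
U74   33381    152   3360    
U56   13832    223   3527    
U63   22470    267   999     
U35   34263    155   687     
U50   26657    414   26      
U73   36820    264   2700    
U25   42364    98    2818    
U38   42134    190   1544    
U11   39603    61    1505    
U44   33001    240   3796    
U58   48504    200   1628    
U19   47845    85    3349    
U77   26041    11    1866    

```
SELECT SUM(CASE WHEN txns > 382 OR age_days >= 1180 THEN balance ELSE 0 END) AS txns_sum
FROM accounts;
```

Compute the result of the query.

acct=U74: ✓ → 33381
acct=U56: ✓ → 13832
acct=U63: ✗
acct=U35: ✗
acct=U50: ✓ → 26657
acct=U73: ✓ → 36820
acct=U25: ✓ → 42364
acct=U38: ✓ → 42134
acct=U11: ✓ → 39603
acct=U44: ✓ → 33001
acct=U58: ✓ → 48504
acct=U19: ✓ → 47845
acct=U77: ✓ → 26041
txns_sum = 33381 + 13832 + 26657 + 36820 + 42364 + 42134 + 39603 + 33001 + 48504 + 47845 + 26041 = 390182

390182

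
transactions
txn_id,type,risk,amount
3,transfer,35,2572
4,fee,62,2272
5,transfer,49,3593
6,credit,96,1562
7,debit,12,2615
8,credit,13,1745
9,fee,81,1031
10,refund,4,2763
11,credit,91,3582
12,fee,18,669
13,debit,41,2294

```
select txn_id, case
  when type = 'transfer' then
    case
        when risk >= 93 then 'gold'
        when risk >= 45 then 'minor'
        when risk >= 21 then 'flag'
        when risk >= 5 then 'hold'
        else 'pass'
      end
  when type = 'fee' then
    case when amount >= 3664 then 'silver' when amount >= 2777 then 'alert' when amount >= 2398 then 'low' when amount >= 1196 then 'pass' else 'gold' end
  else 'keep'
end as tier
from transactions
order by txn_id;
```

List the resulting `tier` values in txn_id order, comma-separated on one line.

flag, pass, minor, keep, keep, keep, gold, keep, keep, gold, keep

txn_id=3: type='transfer' → inner[risk >= 21] → flag
txn_id=4: type='fee' → inner[amount >= 1196] → pass
txn_id=5: type='transfer' → inner[risk >= 45] → minor
txn_id=6: type='credit' → outer ELSE → keep
txn_id=7: type='debit' → outer ELSE → keep
txn_id=8: type='credit' → outer ELSE → keep
txn_id=9: type='fee' → inner[ELSE] → gold
txn_id=10: type='refund' → outer ELSE → keep
txn_id=11: type='credit' → outer ELSE → keep
txn_id=12: type='fee' → inner[ELSE] → gold
txn_id=13: type='debit' → outer ELSE → keep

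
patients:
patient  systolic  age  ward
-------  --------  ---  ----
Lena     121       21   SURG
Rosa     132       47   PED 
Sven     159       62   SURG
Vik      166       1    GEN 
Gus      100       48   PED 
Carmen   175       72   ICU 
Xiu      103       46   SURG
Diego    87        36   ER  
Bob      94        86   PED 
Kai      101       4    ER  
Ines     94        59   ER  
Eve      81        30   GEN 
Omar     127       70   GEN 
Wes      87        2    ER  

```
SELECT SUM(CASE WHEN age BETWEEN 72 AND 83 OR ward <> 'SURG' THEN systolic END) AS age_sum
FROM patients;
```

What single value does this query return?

1244

patient=Lena: ✗
patient=Rosa: ✓ → 132
patient=Sven: ✗
patient=Vik: ✓ → 166
patient=Gus: ✓ → 100
patient=Carmen: ✓ → 175
patient=Xiu: ✗
patient=Diego: ✓ → 87
patient=Bob: ✓ → 94
patient=Kai: ✓ → 101
patient=Ines: ✓ → 94
patient=Eve: ✓ → 81
patient=Omar: ✓ → 127
patient=Wes: ✓ → 87
age_sum = 132 + 166 + 100 + 175 + 87 + 94 + 101 + 94 + 81 + 127 + 87 = 1244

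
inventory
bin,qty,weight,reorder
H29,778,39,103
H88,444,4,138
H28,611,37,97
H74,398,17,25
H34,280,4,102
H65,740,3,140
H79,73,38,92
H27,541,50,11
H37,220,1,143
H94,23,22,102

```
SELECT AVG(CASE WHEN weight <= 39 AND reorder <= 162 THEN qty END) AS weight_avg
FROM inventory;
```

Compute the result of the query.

bin=H29: ✓ → 778
bin=H88: ✓ → 444
bin=H28: ✓ → 611
bin=H74: ✓ → 398
bin=H34: ✓ → 280
bin=H65: ✓ → 740
bin=H79: ✓ → 73
bin=H27: ✗
bin=H37: ✓ → 220
bin=H94: ✓ → 23
weight_avg = (778 + 444 + 611 + 398 + 280 + 740 + 73 + 220 + 23) / 9 = 396.3333333333

396.3333333333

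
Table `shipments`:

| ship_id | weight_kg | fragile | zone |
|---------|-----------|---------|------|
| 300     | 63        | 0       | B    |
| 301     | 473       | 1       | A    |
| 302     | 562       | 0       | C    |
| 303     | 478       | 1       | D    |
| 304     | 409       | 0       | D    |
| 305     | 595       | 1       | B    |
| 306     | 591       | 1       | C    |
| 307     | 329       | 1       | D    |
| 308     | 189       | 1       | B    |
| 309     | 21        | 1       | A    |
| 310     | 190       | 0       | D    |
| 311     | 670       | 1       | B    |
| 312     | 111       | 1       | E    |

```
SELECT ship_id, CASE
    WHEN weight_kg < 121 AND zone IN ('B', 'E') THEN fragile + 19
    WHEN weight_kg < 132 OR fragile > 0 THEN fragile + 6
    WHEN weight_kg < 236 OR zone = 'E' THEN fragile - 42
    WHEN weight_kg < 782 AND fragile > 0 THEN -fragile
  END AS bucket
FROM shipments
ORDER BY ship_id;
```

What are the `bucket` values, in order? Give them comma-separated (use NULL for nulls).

19, 7, NULL, 7, NULL, 7, 7, 7, 7, 7, -42, 7, 20

ship_id=300: weight_kg < 121 AND zone IN ('B', 'E') → 19
ship_id=301: weight_kg < 132 OR fragile > 0 → 7
ship_id=302: (no match → NULL) → NULL
ship_id=303: weight_kg < 132 OR fragile > 0 → 7
ship_id=304: (no match → NULL) → NULL
ship_id=305: weight_kg < 132 OR fragile > 0 → 7
ship_id=306: weight_kg < 132 OR fragile > 0 → 7
ship_id=307: weight_kg < 132 OR fragile > 0 → 7
ship_id=308: weight_kg < 132 OR fragile > 0 → 7
ship_id=309: weight_kg < 132 OR fragile > 0 → 7
ship_id=310: weight_kg < 236 OR zone = 'E' → -42
ship_id=311: weight_kg < 132 OR fragile > 0 → 7
ship_id=312: weight_kg < 121 AND zone IN ('B', 'E') → 20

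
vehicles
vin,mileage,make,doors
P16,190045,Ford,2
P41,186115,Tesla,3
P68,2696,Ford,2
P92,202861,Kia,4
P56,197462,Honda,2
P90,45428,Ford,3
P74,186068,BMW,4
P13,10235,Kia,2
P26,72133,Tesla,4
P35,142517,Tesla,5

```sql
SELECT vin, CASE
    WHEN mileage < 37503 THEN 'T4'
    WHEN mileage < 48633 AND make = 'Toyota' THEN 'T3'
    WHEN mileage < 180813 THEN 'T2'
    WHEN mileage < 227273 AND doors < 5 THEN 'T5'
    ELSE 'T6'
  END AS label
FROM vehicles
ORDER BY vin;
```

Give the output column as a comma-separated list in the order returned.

T4, T5, T2, T2, T5, T5, T4, T5, T2, T5

vin=P13: mileage < 37503 → T4
vin=P16: mileage < 227273 AND doors < 5 → T5
vin=P26: mileage < 180813 → T2
vin=P35: mileage < 180813 → T2
vin=P41: mileage < 227273 AND doors < 5 → T5
vin=P56: mileage < 227273 AND doors < 5 → T5
vin=P68: mileage < 37503 → T4
vin=P74: mileage < 227273 AND doors < 5 → T5
vin=P90: mileage < 180813 → T2
vin=P92: mileage < 227273 AND doors < 5 → T5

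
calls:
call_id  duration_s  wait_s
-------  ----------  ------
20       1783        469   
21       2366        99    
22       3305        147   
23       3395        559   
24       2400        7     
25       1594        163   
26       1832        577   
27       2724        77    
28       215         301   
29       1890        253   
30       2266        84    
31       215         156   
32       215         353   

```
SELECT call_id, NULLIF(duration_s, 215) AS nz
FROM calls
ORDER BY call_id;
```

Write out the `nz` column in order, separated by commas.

call_id=20: duration_s=1783 vs 215: differ → 1783
call_id=21: duration_s=2366 vs 215: differ → 2366
call_id=22: duration_s=3305 vs 215: differ → 3305
call_id=23: duration_s=3395 vs 215: differ → 3395
call_id=24: duration_s=2400 vs 215: differ → 2400
call_id=25: duration_s=1594 vs 215: differ → 1594
call_id=26: duration_s=1832 vs 215: differ → 1832
call_id=27: duration_s=2724 vs 215: differ → 2724
call_id=28: duration_s=215 vs 215: equal → NULL
call_id=29: duration_s=1890 vs 215: differ → 1890
call_id=30: duration_s=2266 vs 215: differ → 2266
call_id=31: duration_s=215 vs 215: equal → NULL
call_id=32: duration_s=215 vs 215: equal → NULL

1783, 2366, 3305, 3395, 2400, 1594, 1832, 2724, NULL, 1890, 2266, NULL, NULL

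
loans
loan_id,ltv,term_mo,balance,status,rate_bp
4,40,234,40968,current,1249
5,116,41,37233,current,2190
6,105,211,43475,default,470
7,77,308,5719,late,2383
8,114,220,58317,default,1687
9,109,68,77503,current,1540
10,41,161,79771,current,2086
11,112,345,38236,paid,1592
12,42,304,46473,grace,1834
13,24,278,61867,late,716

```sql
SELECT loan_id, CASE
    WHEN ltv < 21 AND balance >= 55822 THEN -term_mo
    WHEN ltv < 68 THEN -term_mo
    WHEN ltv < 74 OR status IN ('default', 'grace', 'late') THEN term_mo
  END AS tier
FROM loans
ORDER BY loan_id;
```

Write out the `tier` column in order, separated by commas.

loan_id=4: ltv < 68 → -234
loan_id=5: (no match → NULL) → NULL
loan_id=6: ltv < 74 OR status IN ('default', 'grace', 'late') → 211
loan_id=7: ltv < 74 OR status IN ('default', 'grace', 'late') → 308
loan_id=8: ltv < 74 OR status IN ('default', 'grace', 'late') → 220
loan_id=9: (no match → NULL) → NULL
loan_id=10: ltv < 68 → -161
loan_id=11: (no match → NULL) → NULL
loan_id=12: ltv < 68 → -304
loan_id=13: ltv < 68 → -278

-234, NULL, 211, 308, 220, NULL, -161, NULL, -304, -278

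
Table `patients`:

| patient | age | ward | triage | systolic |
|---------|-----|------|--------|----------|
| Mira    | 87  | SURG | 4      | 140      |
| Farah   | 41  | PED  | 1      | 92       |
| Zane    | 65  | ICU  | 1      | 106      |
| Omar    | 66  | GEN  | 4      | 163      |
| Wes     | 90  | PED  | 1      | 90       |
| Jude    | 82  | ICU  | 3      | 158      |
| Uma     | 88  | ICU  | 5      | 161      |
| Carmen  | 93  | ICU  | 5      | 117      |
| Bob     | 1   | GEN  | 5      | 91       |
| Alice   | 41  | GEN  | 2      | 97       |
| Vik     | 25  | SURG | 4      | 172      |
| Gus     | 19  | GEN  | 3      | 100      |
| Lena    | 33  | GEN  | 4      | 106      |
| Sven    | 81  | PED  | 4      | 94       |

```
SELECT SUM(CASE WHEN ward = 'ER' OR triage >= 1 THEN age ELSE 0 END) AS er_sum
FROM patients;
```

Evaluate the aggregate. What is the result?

patient=Mira: ✓ → 87
patient=Farah: ✓ → 41
patient=Zane: ✓ → 65
patient=Omar: ✓ → 66
patient=Wes: ✓ → 90
patient=Jude: ✓ → 82
patient=Uma: ✓ → 88
patient=Carmen: ✓ → 93
patient=Bob: ✓ → 1
patient=Alice: ✓ → 41
patient=Vik: ✓ → 25
patient=Gus: ✓ → 19
patient=Lena: ✓ → 33
patient=Sven: ✓ → 81
er_sum = 87 + 41 + 65 + 66 + 90 + 82 + 88 + 93 + 1 + 41 + 25 + 19 + 33 + 81 = 812

812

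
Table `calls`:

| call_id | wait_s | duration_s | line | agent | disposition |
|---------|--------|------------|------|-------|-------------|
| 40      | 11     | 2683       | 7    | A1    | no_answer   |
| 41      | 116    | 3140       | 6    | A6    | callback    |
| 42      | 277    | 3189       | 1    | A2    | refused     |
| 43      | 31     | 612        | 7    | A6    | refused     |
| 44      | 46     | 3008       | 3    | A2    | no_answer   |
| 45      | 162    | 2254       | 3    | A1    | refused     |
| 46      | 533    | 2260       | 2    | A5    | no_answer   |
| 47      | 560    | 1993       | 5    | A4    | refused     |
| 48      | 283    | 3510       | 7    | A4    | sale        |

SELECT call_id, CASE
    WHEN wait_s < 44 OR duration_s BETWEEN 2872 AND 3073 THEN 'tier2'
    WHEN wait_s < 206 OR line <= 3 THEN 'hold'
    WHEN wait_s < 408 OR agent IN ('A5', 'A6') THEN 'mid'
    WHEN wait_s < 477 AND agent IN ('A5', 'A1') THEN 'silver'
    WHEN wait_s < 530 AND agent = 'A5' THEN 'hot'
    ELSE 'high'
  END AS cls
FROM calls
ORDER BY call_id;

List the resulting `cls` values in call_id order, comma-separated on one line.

call_id=40: wait_s < 44 OR duration_s BETWEEN 2872 AND 3073 → tier2
call_id=41: wait_s < 206 OR line <= 3 → hold
call_id=42: wait_s < 206 OR line <= 3 → hold
call_id=43: wait_s < 44 OR duration_s BETWEEN 2872 AND 3073 → tier2
call_id=44: wait_s < 44 OR duration_s BETWEEN 2872 AND 3073 → tier2
call_id=45: wait_s < 206 OR line <= 3 → hold
call_id=46: wait_s < 206 OR line <= 3 → hold
call_id=47: ELSE → high
call_id=48: wait_s < 408 OR agent IN ('A5', 'A6') → mid

tier2, hold, hold, tier2, tier2, hold, hold, high, mid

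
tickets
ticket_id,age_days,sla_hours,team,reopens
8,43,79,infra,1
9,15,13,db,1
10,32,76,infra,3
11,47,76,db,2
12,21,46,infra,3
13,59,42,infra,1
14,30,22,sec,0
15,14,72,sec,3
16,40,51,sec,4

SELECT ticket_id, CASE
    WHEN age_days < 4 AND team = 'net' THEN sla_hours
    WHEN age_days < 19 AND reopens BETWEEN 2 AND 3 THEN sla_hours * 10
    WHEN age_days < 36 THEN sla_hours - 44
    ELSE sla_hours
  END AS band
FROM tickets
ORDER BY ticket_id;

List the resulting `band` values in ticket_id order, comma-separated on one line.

79, -31, 32, 76, 2, 42, -22, 720, 51

ticket_id=8: ELSE → 79
ticket_id=9: age_days < 36 → -31
ticket_id=10: age_days < 36 → 32
ticket_id=11: ELSE → 76
ticket_id=12: age_days < 36 → 2
ticket_id=13: ELSE → 42
ticket_id=14: age_days < 36 → -22
ticket_id=15: age_days < 19 AND reopens BETWEEN 2 AND 3 → 720
ticket_id=16: ELSE → 51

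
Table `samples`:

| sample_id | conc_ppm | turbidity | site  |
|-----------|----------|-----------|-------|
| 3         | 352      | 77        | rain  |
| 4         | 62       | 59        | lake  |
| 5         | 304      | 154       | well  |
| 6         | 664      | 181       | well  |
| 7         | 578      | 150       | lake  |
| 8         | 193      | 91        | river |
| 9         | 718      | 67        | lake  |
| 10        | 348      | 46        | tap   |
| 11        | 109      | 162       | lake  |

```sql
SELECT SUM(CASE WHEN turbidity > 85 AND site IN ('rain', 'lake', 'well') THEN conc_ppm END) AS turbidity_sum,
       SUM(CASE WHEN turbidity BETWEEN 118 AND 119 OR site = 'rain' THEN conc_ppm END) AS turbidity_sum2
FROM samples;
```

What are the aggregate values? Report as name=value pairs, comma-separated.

turbidity_sum=1655, turbidity_sum2=352

[turbidity_sum: turbidity > 85 AND site IN ('rain', 'lake', 'well')]
sample_id=3: ✗
sample_id=4: ✗
sample_id=5: ✓ → 304
sample_id=6: ✓ → 664
sample_id=7: ✓ → 578
sample_id=8: ✗
sample_id=9: ✗
sample_id=10: ✗
sample_id=11: ✓ → 109
turbidity_sum = 304 + 664 + 578 + 109 = 1655
—
[turbidity_sum2: turbidity BETWEEN 118 AND 119 OR site = 'rain']
sample_id=3: ✓ → 352
sample_id=4: ✗
sample_id=5: ✗
sample_id=6: ✗
sample_id=7: ✗
sample_id=8: ✗
sample_id=9: ✗
sample_id=10: ✗
sample_id=11: ✗
turbidity_sum2 = 352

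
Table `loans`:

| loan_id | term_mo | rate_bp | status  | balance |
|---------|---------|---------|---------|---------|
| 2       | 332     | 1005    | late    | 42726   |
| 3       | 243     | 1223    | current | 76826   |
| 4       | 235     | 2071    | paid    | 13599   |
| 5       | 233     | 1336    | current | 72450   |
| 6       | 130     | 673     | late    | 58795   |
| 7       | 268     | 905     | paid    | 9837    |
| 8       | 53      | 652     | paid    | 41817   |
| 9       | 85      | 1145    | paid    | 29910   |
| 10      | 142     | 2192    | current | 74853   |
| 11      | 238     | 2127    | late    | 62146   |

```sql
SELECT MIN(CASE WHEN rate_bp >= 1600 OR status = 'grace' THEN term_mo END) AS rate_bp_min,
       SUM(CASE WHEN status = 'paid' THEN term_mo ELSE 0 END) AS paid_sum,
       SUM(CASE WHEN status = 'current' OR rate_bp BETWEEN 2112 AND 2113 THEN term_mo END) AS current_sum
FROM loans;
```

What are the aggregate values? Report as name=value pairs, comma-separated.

rate_bp_min=142, paid_sum=641, current_sum=618

[rate_bp_min: rate_bp >= 1600 OR status = 'grace']
loan_id=2: ✗
loan_id=3: ✗
loan_id=4: ✓ → 235
loan_id=5: ✗
loan_id=6: ✗
loan_id=7: ✗
loan_id=8: ✗
loan_id=9: ✗
loan_id=10: ✓ → 142
loan_id=11: ✓ → 238
rate_bp_min = MIN(235, 142, 238) = 142
—
[paid_sum: status = 'paid']
loan_id=2: ✗
loan_id=3: ✗
loan_id=4: ✓ → 235
loan_id=5: ✗
loan_id=6: ✗
loan_id=7: ✓ → 268
loan_id=8: ✓ → 53
loan_id=9: ✓ → 85
loan_id=10: ✗
loan_id=11: ✗
paid_sum = 235 + 268 + 53 + 85 = 641
—
[current_sum: status = 'current' OR rate_bp BETWEEN 2112 AND 2113]
loan_id=2: ✗
loan_id=3: ✓ → 243
loan_id=4: ✗
loan_id=5: ✓ → 233
loan_id=6: ✗
loan_id=7: ✗
loan_id=8: ✗
loan_id=9: ✗
loan_id=10: ✓ → 142
loan_id=11: ✗
current_sum = 243 + 233 + 142 = 618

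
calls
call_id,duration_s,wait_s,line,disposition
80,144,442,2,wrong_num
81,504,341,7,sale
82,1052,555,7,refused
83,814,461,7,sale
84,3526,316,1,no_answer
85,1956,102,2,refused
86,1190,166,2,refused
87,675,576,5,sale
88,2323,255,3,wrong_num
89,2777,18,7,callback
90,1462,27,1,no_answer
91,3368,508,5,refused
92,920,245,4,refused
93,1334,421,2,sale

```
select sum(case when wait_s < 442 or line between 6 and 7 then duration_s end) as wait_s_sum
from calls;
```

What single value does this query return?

17858

call_id=80: ✗
call_id=81: ✓ → 504
call_id=82: ✓ → 1052
call_id=83: ✓ → 814
call_id=84: ✓ → 3526
call_id=85: ✓ → 1956
call_id=86: ✓ → 1190
call_id=87: ✗
call_id=88: ✓ → 2323
call_id=89: ✓ → 2777
call_id=90: ✓ → 1462
call_id=91: ✗
call_id=92: ✓ → 920
call_id=93: ✓ → 1334
wait_s_sum = 504 + 1052 + 814 + 3526 + 1956 + 1190 + 2323 + 2777 + 1462 + 920 + 1334 = 17858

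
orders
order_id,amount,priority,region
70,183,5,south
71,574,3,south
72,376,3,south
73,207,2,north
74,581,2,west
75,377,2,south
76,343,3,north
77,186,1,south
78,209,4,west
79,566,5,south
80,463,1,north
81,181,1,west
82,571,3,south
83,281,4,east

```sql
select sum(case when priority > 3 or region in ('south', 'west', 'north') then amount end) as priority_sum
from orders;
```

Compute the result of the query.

5098

order_id=70: ✓ → 183
order_id=71: ✓ → 574
order_id=72: ✓ → 376
order_id=73: ✓ → 207
order_id=74: ✓ → 581
order_id=75: ✓ → 377
order_id=76: ✓ → 343
order_id=77: ✓ → 186
order_id=78: ✓ → 209
order_id=79: ✓ → 566
order_id=80: ✓ → 463
order_id=81: ✓ → 181
order_id=82: ✓ → 571
order_id=83: ✓ → 281
priority_sum = 183 + 574 + 376 + 207 + 581 + 377 + 343 + 186 + 209 + 566 + 463 + 181 + 571 + 281 = 5098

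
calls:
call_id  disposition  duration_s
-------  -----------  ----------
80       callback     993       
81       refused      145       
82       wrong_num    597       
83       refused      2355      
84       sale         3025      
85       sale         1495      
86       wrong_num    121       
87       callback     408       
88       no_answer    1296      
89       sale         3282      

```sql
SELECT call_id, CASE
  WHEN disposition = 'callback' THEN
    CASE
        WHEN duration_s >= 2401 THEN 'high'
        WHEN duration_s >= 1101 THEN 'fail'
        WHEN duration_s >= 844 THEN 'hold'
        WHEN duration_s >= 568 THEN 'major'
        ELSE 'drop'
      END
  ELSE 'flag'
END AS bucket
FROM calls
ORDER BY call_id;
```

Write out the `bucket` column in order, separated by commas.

hold, flag, flag, flag, flag, flag, flag, drop, flag, flag

call_id=80: disposition='callback' → inner[duration_s >= 844] → hold
call_id=81: disposition='refused' → outer ELSE → flag
call_id=82: disposition='wrong_num' → outer ELSE → flag
call_id=83: disposition='refused' → outer ELSE → flag
call_id=84: disposition='sale' → outer ELSE → flag
call_id=85: disposition='sale' → outer ELSE → flag
call_id=86: disposition='wrong_num' → outer ELSE → flag
call_id=87: disposition='callback' → inner[ELSE] → drop
call_id=88: disposition='no_answer' → outer ELSE → flag
call_id=89: disposition='sale' → outer ELSE → flag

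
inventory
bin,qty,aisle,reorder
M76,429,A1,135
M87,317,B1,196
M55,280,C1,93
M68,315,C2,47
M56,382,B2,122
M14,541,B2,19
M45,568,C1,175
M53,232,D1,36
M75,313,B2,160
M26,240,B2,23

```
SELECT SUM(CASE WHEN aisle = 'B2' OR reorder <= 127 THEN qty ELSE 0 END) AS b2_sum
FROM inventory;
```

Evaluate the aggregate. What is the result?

2303

bin=M76: ✗
bin=M87: ✗
bin=M55: ✓ → 280
bin=M68: ✓ → 315
bin=M56: ✓ → 382
bin=M14: ✓ → 541
bin=M45: ✗
bin=M53: ✓ → 232
bin=M75: ✓ → 313
bin=M26: ✓ → 240
b2_sum = 280 + 315 + 382 + 541 + 232 + 313 + 240 = 2303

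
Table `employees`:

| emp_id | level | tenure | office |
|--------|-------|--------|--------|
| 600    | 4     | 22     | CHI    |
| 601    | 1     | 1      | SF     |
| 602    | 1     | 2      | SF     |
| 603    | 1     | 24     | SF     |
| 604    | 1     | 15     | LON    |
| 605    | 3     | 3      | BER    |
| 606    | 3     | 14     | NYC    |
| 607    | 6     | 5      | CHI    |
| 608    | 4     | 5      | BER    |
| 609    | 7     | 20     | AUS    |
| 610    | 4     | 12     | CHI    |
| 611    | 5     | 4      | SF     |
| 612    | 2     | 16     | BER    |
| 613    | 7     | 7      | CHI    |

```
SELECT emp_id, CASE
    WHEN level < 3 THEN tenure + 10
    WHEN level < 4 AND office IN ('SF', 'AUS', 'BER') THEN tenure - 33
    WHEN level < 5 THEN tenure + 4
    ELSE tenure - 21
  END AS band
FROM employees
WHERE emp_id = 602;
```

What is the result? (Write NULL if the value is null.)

emp_id = 602: level=1, tenure=2, office=SF.
level < 3 → true → 12

12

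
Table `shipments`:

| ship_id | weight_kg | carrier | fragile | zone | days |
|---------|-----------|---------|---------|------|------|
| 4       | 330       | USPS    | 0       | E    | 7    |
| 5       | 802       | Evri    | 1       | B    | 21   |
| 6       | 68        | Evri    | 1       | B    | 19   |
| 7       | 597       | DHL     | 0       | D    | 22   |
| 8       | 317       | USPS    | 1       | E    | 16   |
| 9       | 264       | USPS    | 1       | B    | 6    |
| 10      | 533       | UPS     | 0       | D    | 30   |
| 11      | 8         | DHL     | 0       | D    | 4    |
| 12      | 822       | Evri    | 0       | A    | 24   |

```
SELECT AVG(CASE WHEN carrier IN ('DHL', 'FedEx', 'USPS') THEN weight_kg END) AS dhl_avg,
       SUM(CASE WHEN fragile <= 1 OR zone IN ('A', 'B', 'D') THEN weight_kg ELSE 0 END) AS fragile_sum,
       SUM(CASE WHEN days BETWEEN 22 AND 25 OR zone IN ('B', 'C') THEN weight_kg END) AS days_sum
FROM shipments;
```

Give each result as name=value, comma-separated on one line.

dhl_avg=303.2, fragile_sum=3741, days_sum=2553

[dhl_avg: carrier IN ('DHL', 'FedEx', 'USPS')]
ship_id=4: ✓ → 330
ship_id=5: ✗
ship_id=6: ✗
ship_id=7: ✓ → 597
ship_id=8: ✓ → 317
ship_id=9: ✓ → 264
ship_id=10: ✗
ship_id=11: ✓ → 8
ship_id=12: ✗
dhl_avg = (330 + 597 + 317 + 264 + 8) / 5 = 303.2
—
[fragile_sum: fragile <= 1 OR zone IN ('A', 'B', 'D')]
ship_id=4: ✓ → 330
ship_id=5: ✓ → 802
ship_id=6: ✓ → 68
ship_id=7: ✓ → 597
ship_id=8: ✓ → 317
ship_id=9: ✓ → 264
ship_id=10: ✓ → 533
ship_id=11: ✓ → 8
ship_id=12: ✓ → 822
fragile_sum = 330 + 802 + 68 + 597 + 317 + 264 + 533 + 8 + 822 = 3741
—
[days_sum: days BETWEEN 22 AND 25 OR zone IN ('B', 'C')]
ship_id=4: ✗
ship_id=5: ✓ → 802
ship_id=6: ✓ → 68
ship_id=7: ✓ → 597
ship_id=8: ✗
ship_id=9: ✓ → 264
ship_id=10: ✗
ship_id=11: ✗
ship_id=12: ✓ → 822
days_sum = 802 + 68 + 597 + 264 + 822 = 2553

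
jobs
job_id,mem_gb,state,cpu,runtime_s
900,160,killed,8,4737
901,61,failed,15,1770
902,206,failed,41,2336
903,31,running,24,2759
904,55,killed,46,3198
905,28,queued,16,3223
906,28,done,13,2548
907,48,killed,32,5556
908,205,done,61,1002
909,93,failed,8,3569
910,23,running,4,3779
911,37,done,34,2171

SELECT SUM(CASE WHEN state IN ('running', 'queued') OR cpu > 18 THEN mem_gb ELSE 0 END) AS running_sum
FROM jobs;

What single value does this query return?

job_id=900: ✗
job_id=901: ✗
job_id=902: ✓ → 206
job_id=903: ✓ → 31
job_id=904: ✓ → 55
job_id=905: ✓ → 28
job_id=906: ✗
job_id=907: ✓ → 48
job_id=908: ✓ → 205
job_id=909: ✗
job_id=910: ✓ → 23
job_id=911: ✓ → 37
running_sum = 206 + 31 + 55 + 28 + 48 + 205 + 23 + 37 = 633

633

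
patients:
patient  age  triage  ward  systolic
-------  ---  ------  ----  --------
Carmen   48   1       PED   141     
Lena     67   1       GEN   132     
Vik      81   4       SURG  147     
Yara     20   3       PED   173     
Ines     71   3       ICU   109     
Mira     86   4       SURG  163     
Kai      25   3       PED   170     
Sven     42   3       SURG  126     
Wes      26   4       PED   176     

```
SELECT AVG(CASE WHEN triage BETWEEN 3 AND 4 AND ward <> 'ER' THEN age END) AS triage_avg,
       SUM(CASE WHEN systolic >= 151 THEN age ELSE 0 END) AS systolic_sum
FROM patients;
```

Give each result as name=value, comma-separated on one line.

[triage_avg: triage BETWEEN 3 AND 4 AND ward <> 'ER']
patient=Carmen: ✗
patient=Lena: ✗
patient=Vik: ✓ → 81
patient=Yara: ✓ → 20
patient=Ines: ✓ → 71
patient=Mira: ✓ → 86
patient=Kai: ✓ → 25
patient=Sven: ✓ → 42
patient=Wes: ✓ → 26
triage_avg = (81 + 20 + 71 + 86 + 25 + 42 + 26) / 7 = 50.1428571429
—
[systolic_sum: systolic >= 151]
patient=Carmen: ✗
patient=Lena: ✗
patient=Vik: ✗
patient=Yara: ✓ → 20
patient=Ines: ✗
patient=Mira: ✓ → 86
patient=Kai: ✓ → 25
patient=Sven: ✗
patient=Wes: ✓ → 26
systolic_sum = 20 + 86 + 25 + 26 = 157

triage_avg=50.1428571429, systolic_sum=157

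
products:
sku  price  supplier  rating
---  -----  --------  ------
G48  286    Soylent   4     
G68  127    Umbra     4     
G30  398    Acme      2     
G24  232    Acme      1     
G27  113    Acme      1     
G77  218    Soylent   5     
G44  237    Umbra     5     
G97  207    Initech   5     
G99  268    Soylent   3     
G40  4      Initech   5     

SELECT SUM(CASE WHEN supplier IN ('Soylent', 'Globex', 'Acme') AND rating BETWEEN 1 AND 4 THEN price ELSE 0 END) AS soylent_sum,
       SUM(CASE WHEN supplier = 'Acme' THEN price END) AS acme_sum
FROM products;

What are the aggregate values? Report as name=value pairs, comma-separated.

soylent_sum=1297, acme_sum=743

[soylent_sum: supplier IN ('Soylent', 'Globex', 'Acme') AND rating BETWEEN 1 AND 4]
sku=G48: ✓ → 286
sku=G68: ✗
sku=G30: ✓ → 398
sku=G24: ✓ → 232
sku=G27: ✓ → 113
sku=G77: ✗
sku=G44: ✗
sku=G97: ✗
sku=G99: ✓ → 268
sku=G40: ✗
soylent_sum = 286 + 398 + 232 + 113 + 268 = 1297
—
[acme_sum: supplier = 'Acme']
sku=G48: ✗
sku=G68: ✗
sku=G30: ✓ → 398
sku=G24: ✓ → 232
sku=G27: ✓ → 113
sku=G77: ✗
sku=G44: ✗
sku=G97: ✗
sku=G99: ✗
sku=G40: ✗
acme_sum = 398 + 232 + 113 = 743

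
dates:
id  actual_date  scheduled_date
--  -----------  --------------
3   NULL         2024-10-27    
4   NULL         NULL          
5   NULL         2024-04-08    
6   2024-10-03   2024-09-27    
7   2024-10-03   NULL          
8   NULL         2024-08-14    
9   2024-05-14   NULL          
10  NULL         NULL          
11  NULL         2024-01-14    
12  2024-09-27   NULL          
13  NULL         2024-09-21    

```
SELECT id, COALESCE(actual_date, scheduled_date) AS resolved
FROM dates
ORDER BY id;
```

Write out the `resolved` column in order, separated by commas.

2024-10-27, NULL, 2024-04-08, 2024-10-03, 2024-10-03, 2024-08-14, 2024-05-14, NULL, 2024-01-14, 2024-09-27, 2024-09-21

id=3: actual_date=NULL, scheduled_date=2024-10-27 → 2024-10-27
id=4: actual_date=NULL, scheduled_date=NULL (all NULL) → NULL
id=5: actual_date=NULL, scheduled_date=2024-04-08 → 2024-04-08
id=6: actual_date=2024-10-03 → 2024-10-03
id=7: actual_date=2024-10-03 → 2024-10-03
id=8: actual_date=NULL, scheduled_date=2024-08-14 → 2024-08-14
id=9: actual_date=2024-05-14 → 2024-05-14
id=10: actual_date=NULL, scheduled_date=NULL (all NULL) → NULL
id=11: actual_date=NULL, scheduled_date=2024-01-14 → 2024-01-14
id=12: actual_date=2024-09-27 → 2024-09-27
id=13: actual_date=NULL, scheduled_date=2024-09-21 → 2024-09-21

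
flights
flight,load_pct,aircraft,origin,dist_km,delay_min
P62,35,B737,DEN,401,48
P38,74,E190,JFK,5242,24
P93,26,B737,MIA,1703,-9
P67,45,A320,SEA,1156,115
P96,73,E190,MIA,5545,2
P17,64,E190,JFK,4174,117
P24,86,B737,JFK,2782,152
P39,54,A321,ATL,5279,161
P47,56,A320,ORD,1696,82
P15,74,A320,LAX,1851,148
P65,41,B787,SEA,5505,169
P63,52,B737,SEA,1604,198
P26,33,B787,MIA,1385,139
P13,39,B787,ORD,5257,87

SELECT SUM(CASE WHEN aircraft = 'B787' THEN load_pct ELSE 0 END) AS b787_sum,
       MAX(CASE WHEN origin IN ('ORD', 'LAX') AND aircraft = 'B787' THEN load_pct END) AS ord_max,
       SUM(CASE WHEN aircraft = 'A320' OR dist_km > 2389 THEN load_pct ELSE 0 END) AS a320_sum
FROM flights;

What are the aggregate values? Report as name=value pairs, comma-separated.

b787_sum=113, ord_max=39, a320_sum=606

[b787_sum: aircraft = 'B787']
flight=P62: ✗
flight=P38: ✗
flight=P93: ✗
flight=P67: ✗
flight=P96: ✗
flight=P17: ✗
flight=P24: ✗
flight=P39: ✗
flight=P47: ✗
flight=P15: ✗
flight=P65: ✓ → 41
flight=P63: ✗
flight=P26: ✓ → 33
flight=P13: ✓ → 39
b787_sum = 41 + 33 + 39 = 113
—
[ord_max: origin IN ('ORD', 'LAX') AND aircraft = 'B787']
flight=P62: ✗
flight=P38: ✗
flight=P93: ✗
flight=P67: ✗
flight=P96: ✗
flight=P17: ✗
flight=P24: ✗
flight=P39: ✗
flight=P47: ✗
flight=P15: ✗
flight=P65: ✗
flight=P63: ✗
flight=P26: ✗
flight=P13: ✓ → 39
ord_max = MAX(39) = 39
—
[a320_sum: aircraft = 'A320' OR dist_km > 2389]
flight=P62: ✗
flight=P38: ✓ → 74
flight=P93: ✗
flight=P67: ✓ → 45
flight=P96: ✓ → 73
flight=P17: ✓ → 64
flight=P24: ✓ → 86
flight=P39: ✓ → 54
flight=P47: ✓ → 56
flight=P15: ✓ → 74
flight=P65: ✓ → 41
flight=P63: ✗
flight=P26: ✗
flight=P13: ✓ → 39
a320_sum = 74 + 45 + 73 + 64 + 86 + 54 + 56 + 74 + 41 + 39 = 606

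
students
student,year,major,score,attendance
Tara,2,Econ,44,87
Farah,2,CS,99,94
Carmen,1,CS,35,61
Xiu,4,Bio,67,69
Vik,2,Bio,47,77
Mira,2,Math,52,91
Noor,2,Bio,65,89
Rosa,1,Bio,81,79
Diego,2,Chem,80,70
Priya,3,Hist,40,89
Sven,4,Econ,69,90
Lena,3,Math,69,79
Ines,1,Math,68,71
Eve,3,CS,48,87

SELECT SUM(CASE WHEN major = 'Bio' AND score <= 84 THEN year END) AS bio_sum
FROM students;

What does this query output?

9

student=Tara: ✗
student=Farah: ✗
student=Carmen: ✗
student=Xiu: ✓ → 4
student=Vik: ✓ → 2
student=Mira: ✗
student=Noor: ✓ → 2
student=Rosa: ✓ → 1
student=Diego: ✗
student=Priya: ✗
student=Sven: ✗
student=Lena: ✗
student=Ines: ✗
student=Eve: ✗
bio_sum = 4 + 2 + 2 + 1 = 9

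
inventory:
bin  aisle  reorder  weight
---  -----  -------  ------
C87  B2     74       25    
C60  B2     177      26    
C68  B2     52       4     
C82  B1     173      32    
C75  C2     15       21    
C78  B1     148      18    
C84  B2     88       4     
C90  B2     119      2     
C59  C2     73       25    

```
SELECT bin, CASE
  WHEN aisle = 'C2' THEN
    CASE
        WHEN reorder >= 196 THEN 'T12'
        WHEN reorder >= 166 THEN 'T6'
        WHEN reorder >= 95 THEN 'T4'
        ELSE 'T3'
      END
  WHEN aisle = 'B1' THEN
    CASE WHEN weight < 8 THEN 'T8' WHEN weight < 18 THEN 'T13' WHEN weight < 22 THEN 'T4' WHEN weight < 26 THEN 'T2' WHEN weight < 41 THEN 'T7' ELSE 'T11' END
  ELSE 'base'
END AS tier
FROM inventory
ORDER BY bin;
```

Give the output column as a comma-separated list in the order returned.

bin=C59: aisle='C2' → inner[ELSE] → T3
bin=C60: aisle='B2' → outer ELSE → base
bin=C68: aisle='B2' → outer ELSE → base
bin=C75: aisle='C2' → inner[ELSE] → T3
bin=C78: aisle='B1' → inner[weight < 22] → T4
bin=C82: aisle='B1' → inner[weight < 41] → T7
bin=C84: aisle='B2' → outer ELSE → base
bin=C87: aisle='B2' → outer ELSE → base
bin=C90: aisle='B2' → outer ELSE → base

T3, base, base, T3, T4, T7, base, base, base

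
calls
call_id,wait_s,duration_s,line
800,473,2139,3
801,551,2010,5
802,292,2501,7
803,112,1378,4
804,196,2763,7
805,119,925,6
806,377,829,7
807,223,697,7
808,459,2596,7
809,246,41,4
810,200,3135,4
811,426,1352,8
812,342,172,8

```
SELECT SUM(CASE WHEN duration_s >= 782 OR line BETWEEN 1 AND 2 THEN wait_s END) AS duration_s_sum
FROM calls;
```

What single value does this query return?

3205

call_id=800: ✓ → 473
call_id=801: ✓ → 551
call_id=802: ✓ → 292
call_id=803: ✓ → 112
call_id=804: ✓ → 196
call_id=805: ✓ → 119
call_id=806: ✓ → 377
call_id=807: ✗
call_id=808: ✓ → 459
call_id=809: ✗
call_id=810: ✓ → 200
call_id=811: ✓ → 426
call_id=812: ✗
duration_s_sum = 473 + 551 + 292 + 112 + 196 + 119 + 377 + 459 + 200 + 426 = 3205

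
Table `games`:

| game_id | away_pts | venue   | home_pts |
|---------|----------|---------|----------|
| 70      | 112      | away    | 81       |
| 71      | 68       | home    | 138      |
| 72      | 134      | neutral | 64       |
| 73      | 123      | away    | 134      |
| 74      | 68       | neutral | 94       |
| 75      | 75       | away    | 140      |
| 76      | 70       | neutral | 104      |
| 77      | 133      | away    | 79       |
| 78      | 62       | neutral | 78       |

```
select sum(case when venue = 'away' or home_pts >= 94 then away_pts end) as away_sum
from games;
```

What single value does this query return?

game_id=70: ✓ → 112
game_id=71: ✓ → 68
game_id=72: ✗
game_id=73: ✓ → 123
game_id=74: ✓ → 68
game_id=75: ✓ → 75
game_id=76: ✓ → 70
game_id=77: ✓ → 133
game_id=78: ✗
away_sum = 112 + 68 + 123 + 68 + 75 + 70 + 133 = 649

649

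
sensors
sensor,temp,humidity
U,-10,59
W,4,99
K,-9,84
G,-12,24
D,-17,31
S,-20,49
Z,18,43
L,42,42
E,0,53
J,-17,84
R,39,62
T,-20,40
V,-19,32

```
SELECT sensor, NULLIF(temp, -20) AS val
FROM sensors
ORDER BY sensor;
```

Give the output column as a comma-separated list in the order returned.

sensor=D: temp=-17 vs -20: differ → -17
sensor=E: temp=0 vs -20: differ → 0
sensor=G: temp=-12 vs -20: differ → -12
sensor=J: temp=-17 vs -20: differ → -17
sensor=K: temp=-9 vs -20: differ → -9
sensor=L: temp=42 vs -20: differ → 42
sensor=R: temp=39 vs -20: differ → 39
sensor=S: temp=-20 vs -20: equal → NULL
sensor=T: temp=-20 vs -20: equal → NULL
sensor=U: temp=-10 vs -20: differ → -10
sensor=V: temp=-19 vs -20: differ → -19
sensor=W: temp=4 vs -20: differ → 4
sensor=Z: temp=18 vs -20: differ → 18

-17, 0, -12, -17, -9, 42, 39, NULL, NULL, -10, -19, 4, 18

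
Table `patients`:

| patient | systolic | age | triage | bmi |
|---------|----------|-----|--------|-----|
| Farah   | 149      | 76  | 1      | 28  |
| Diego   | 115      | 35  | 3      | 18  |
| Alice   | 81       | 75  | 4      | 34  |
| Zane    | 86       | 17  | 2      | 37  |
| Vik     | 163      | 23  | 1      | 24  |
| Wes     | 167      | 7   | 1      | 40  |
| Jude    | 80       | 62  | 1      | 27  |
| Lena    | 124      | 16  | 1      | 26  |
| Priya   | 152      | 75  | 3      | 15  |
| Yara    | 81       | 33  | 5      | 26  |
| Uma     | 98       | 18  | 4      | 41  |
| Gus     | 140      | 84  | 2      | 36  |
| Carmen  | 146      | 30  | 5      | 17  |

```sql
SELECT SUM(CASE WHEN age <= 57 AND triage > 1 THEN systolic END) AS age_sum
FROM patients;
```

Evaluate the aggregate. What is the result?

patient=Farah: ✗
patient=Diego: ✓ → 115
patient=Alice: ✗
patient=Zane: ✓ → 86
patient=Vik: ✗
patient=Wes: ✗
patient=Jude: ✗
patient=Lena: ✗
patient=Priya: ✗
patient=Yara: ✓ → 81
patient=Uma: ✓ → 98
patient=Gus: ✗
patient=Carmen: ✓ → 146
age_sum = 115 + 86 + 81 + 98 + 146 = 526

526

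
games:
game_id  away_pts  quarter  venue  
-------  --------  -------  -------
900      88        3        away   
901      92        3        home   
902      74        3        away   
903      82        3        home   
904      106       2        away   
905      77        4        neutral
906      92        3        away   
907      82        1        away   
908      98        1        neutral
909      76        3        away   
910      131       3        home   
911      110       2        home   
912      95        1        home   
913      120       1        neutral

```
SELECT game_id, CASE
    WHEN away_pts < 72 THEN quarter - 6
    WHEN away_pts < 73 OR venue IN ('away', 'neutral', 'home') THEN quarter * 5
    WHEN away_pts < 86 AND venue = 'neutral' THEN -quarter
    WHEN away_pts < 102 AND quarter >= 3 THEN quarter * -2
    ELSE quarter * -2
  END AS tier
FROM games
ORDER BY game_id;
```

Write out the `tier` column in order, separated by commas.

game_id=900: away_pts < 73 OR venue IN ('away', 'neutral', 'home') → 15
game_id=901: away_pts < 73 OR venue IN ('away', 'neutral', 'home') → 15
game_id=902: away_pts < 73 OR venue IN ('away', 'neutral', 'home') → 15
game_id=903: away_pts < 73 OR venue IN ('away', 'neutral', 'home') → 15
game_id=904: away_pts < 73 OR venue IN ('away', 'neutral', 'home') → 10
game_id=905: away_pts < 73 OR venue IN ('away', 'neutral', 'home') → 20
game_id=906: away_pts < 73 OR venue IN ('away', 'neutral', 'home') → 15
game_id=907: away_pts < 73 OR venue IN ('away', 'neutral', 'home') → 5
game_id=908: away_pts < 73 OR venue IN ('away', 'neutral', 'home') → 5
game_id=909: away_pts < 73 OR venue IN ('away', 'neutral', 'home') → 15
game_id=910: away_pts < 73 OR venue IN ('away', 'neutral', 'home') → 15
game_id=911: away_pts < 73 OR venue IN ('away', 'neutral', 'home') → 10
game_id=912: away_pts < 73 OR venue IN ('away', 'neutral', 'home') → 5
game_id=913: away_pts < 73 OR venue IN ('away', 'neutral', 'home') → 5

15, 15, 15, 15, 10, 20, 15, 5, 5, 15, 15, 10, 5, 5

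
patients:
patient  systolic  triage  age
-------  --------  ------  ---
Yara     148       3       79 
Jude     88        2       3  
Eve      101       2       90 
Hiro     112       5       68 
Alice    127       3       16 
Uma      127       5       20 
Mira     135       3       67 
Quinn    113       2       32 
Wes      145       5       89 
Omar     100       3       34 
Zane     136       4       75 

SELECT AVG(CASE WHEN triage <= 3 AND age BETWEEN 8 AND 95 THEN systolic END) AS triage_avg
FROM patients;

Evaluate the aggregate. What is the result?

patient=Yara: ✓ → 148
patient=Jude: ✗
patient=Eve: ✓ → 101
patient=Hiro: ✗
patient=Alice: ✓ → 127
patient=Uma: ✗
patient=Mira: ✓ → 135
patient=Quinn: ✓ → 113
patient=Wes: ✗
patient=Omar: ✓ → 100
patient=Zane: ✗
triage_avg = (148 + 101 + 127 + 135 + 113 + 100) / 6 = 120.6666666667

120.6666666667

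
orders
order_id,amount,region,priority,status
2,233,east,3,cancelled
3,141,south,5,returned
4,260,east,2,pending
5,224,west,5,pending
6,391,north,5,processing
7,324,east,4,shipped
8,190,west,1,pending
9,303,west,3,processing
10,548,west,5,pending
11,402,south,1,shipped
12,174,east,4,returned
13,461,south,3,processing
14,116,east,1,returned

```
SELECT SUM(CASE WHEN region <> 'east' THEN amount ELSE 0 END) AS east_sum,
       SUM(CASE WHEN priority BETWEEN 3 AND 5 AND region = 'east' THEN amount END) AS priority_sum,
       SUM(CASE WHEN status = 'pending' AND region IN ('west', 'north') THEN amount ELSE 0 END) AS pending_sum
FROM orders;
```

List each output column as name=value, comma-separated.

east_sum=2660, priority_sum=731, pending_sum=962

[east_sum: region <> 'east']
order_id=2: ✗
order_id=3: ✓ → 141
order_id=4: ✗
order_id=5: ✓ → 224
order_id=6: ✓ → 391
order_id=7: ✗
order_id=8: ✓ → 190
order_id=9: ✓ → 303
order_id=10: ✓ → 548
order_id=11: ✓ → 402
order_id=12: ✗
order_id=13: ✓ → 461
order_id=14: ✗
east_sum = 141 + 224 + 391 + 190 + 303 + 548 + 402 + 461 = 2660
—
[priority_sum: priority BETWEEN 3 AND 5 AND region = 'east']
order_id=2: ✓ → 233
order_id=3: ✗
order_id=4: ✗
order_id=5: ✗
order_id=6: ✗
order_id=7: ✓ → 324
order_id=8: ✗
order_id=9: ✗
order_id=10: ✗
order_id=11: ✗
order_id=12: ✓ → 174
order_id=13: ✗
order_id=14: ✗
priority_sum = 233 + 324 + 174 = 731
—
[pending_sum: status = 'pending' AND region IN ('west', 'north')]
order_id=2: ✗
order_id=3: ✗
order_id=4: ✗
order_id=5: ✓ → 224
order_id=6: ✗
order_id=7: ✗
order_id=8: ✓ → 190
order_id=9: ✗
order_id=10: ✓ → 548
order_id=11: ✗
order_id=12: ✗
order_id=13: ✗
order_id=14: ✗
pending_sum = 224 + 190 + 548 = 962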